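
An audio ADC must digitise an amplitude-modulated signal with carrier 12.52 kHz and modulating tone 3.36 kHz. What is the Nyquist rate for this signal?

AM sidebands sit at fc ± fm = 9.16 kHz and 15.88 kHz.
Highest-frequency component: 15.88 kHz.
Nyquist rate = 2 × 15.88 kHz = 31.76 kHz.

31.76 kHz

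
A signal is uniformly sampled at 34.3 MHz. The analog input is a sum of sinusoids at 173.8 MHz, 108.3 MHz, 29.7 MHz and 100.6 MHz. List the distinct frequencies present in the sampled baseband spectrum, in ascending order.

2.3 MHz, 4.6 MHz, 5.4 MHz

fs/2 = 17.15 MHz.
173.8 MHz mod fs = 2.3 MHz.
2.3 MHz ≤ fs/2 = 17.15 MHz, appears at 2.3 MHz.
108.3 MHz mod fs = 5.4 MHz.
5.4 MHz ≤ fs/2 = 17.15 MHz, appears at 5.4 MHz.
29.7 MHz > fs/2 = 17.15 MHz, folds to fs − 29.7 MHz = 4.6 MHz.
100.6 MHz mod fs = 32 MHz.
32 MHz > fs/2 = 17.15 MHz, folds to fs − 32 MHz = 2.3 MHz.
Distinct values: {2.3 MHz, 4.6 MHz, 5.4 MHz}.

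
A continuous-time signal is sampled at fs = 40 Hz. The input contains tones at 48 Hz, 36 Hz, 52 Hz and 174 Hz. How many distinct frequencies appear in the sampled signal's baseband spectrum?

fs/2 = 20 Hz.
48 Hz mod fs = 8 Hz.
8 Hz ≤ fs/2 = 20 Hz, appears at 8 Hz.
36 Hz > fs/2 = 20 Hz, folds to fs − 36 Hz = 4 Hz.
52 Hz mod fs = 12 Hz.
12 Hz ≤ fs/2 = 20 Hz, appears at 12 Hz.
174 Hz mod fs = 14 Hz.
14 Hz ≤ fs/2 = 20 Hz, appears at 14 Hz.
Distinct values: {4 Hz, 8 Hz, 12 Hz, 14 Hz} → 4.

4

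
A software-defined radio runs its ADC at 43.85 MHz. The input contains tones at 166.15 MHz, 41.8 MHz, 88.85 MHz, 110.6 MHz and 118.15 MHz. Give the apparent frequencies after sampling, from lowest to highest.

fs/2 = 21.925 MHz.
166.15 MHz mod fs = 34.6 MHz.
34.6 MHz > fs/2 = 21.925 MHz, folds to fs − 34.6 MHz = 9.25 MHz.
41.8 MHz > fs/2 = 21.925 MHz, folds to fs − 41.8 MHz = 2.05 MHz.
88.85 MHz mod fs = 1.15 MHz.
1.15 MHz ≤ fs/2 = 21.925 MHz, appears at 1.15 MHz.
110.6 MHz mod fs = 22.9 MHz.
22.9 MHz > fs/2 = 21.925 MHz, folds to fs − 22.9 MHz = 20.95 MHz.
118.15 MHz mod fs = 30.45 MHz.
30.45 MHz > fs/2 = 21.925 MHz, folds to fs − 30.45 MHz = 13.4 MHz.
Distinct values: {1.15 MHz, 2.05 MHz, 9.25 MHz, 13.4 MHz, 20.95 MHz}.

1.15 MHz, 2.05 MHz, 9.25 MHz, 13.4 MHz, 20.95 MHz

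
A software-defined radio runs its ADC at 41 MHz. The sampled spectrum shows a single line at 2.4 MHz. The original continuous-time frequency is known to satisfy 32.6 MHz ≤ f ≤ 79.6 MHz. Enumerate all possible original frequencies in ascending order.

38.6 MHz, 43.4 MHz, 79.6 MHz

Frequencies that alias to 2.4 MHz are k·fs ± 2.4 MHz for integer k ≥ 0.
k=0: 2.4 MHz.
k=1: 38.6 MHz, 43.4 MHz.
k=2: 79.6 MHz, 84.4 MHz.
k=3: 120.6 MHz, 125.4 MHz.
Within [32.6 MHz, 79.6 MHz]: 38.6 MHz, 43.4 MHz, 79.6 MHz.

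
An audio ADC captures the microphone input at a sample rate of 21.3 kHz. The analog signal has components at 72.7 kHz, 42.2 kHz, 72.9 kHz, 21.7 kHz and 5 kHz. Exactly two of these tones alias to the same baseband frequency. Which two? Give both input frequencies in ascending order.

21.7 kHz, 42.2 kHz

fs/2 = 10.65 kHz.
72.7 kHz mod fs = 8.8 kHz.
8.8 kHz ≤ fs/2 = 10.65 kHz, appears at 8.8 kHz.
42.2 kHz mod fs = 20.9 kHz.
20.9 kHz > fs/2 = 10.65 kHz, folds to fs − 20.9 kHz = 0.4 kHz.
72.9 kHz mod fs = 9 kHz.
9 kHz ≤ fs/2 = 10.65 kHz, appears at 9 kHz.
21.7 kHz mod fs = 0.4 kHz.
0.4 kHz ≤ fs/2 = 10.65 kHz, appears at 0.4 kHz.
5 kHz ≤ fs/2 = 10.65 kHz, passes unchanged.
21.7 kHz and 42.2 kHz both map to 0.4 kHz.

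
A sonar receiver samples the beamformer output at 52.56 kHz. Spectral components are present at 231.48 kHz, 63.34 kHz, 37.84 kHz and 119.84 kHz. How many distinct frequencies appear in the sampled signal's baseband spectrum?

3

fs/2 = 26.28 kHz.
231.48 kHz mod fs = 21.24 kHz.
21.24 kHz ≤ fs/2 = 26.28 kHz, appears at 21.24 kHz.
63.34 kHz mod fs = 10.78 kHz.
10.78 kHz ≤ fs/2 = 26.28 kHz, appears at 10.78 kHz.
37.84 kHz > fs/2 = 26.28 kHz, folds to fs − 37.84 kHz = 14.72 kHz.
119.84 kHz mod fs = 14.72 kHz.
14.72 kHz ≤ fs/2 = 26.28 kHz, appears at 14.72 kHz.
Distinct values: {10.78 kHz, 14.72 kHz, 21.24 kHz} → 3.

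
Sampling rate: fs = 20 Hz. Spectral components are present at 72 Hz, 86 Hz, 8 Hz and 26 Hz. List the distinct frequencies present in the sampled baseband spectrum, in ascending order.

fs/2 = 10 Hz.
72 Hz mod fs = 12 Hz.
12 Hz > fs/2 = 10 Hz, folds to fs − 12 Hz = 8 Hz.
86 Hz mod fs = 6 Hz.
6 Hz ≤ fs/2 = 10 Hz, appears at 6 Hz.
8 Hz ≤ fs/2 = 10 Hz, passes unchanged.
26 Hz mod fs = 6 Hz.
6 Hz ≤ fs/2 = 10 Hz, appears at 6 Hz.
Distinct values: {6 Hz, 8 Hz}.

6 Hz, 8 Hz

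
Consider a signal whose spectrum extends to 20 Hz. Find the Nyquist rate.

40 Hz

Nyquist rate = 2 × 20 Hz = 40 Hz.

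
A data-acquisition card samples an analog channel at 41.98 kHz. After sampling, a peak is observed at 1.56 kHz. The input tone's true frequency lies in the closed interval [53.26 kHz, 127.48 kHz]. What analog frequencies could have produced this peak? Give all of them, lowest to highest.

Frequencies that alias to 1.56 kHz are k·fs ± 1.56 kHz for integer k ≥ 0.
k=0: 1.56 kHz.
k=1: 40.42 kHz, 43.54 kHz.
k=2: 82.4 kHz, 85.52 kHz.
k=3: 124.38 kHz, 127.5 kHz.
k=4: 166.36 kHz, 169.48 kHz.
Within [53.26 kHz, 127.48 kHz]: 82.4 kHz, 85.52 kHz, 124.38 kHz.

82.4 kHz, 85.52 kHz, 124.38 kHz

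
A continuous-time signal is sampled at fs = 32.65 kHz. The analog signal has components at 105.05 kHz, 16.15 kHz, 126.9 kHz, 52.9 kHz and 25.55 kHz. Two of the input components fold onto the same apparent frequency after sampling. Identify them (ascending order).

25.55 kHz, 105.05 kHz

fs/2 = 16.325 kHz.
105.05 kHz mod fs = 7.1 kHz.
7.1 kHz ≤ fs/2 = 16.325 kHz, appears at 7.1 kHz.
16.15 kHz ≤ fs/2 = 16.325 kHz, passes unchanged.
126.9 kHz mod fs = 28.95 kHz.
28.95 kHz > fs/2 = 16.325 kHz, folds to fs − 28.95 kHz = 3.7 kHz.
52.9 kHz mod fs = 20.25 kHz.
20.25 kHz > fs/2 = 16.325 kHz, folds to fs − 20.25 kHz = 12.4 kHz.
25.55 kHz > fs/2 = 16.325 kHz, folds to fs − 25.55 kHz = 7.1 kHz.
25.55 kHz and 105.05 kHz both map to 7.1 kHz.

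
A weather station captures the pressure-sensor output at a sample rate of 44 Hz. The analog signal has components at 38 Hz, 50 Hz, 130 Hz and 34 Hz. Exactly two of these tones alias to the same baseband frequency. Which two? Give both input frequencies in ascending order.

38 Hz, 50 Hz

fs/2 = 22 Hz.
38 Hz > fs/2 = 22 Hz, folds to fs − 38 Hz = 6 Hz.
50 Hz mod fs = 6 Hz.
6 Hz ≤ fs/2 = 22 Hz, appears at 6 Hz.
130 Hz mod fs = 42 Hz.
42 Hz > fs/2 = 22 Hz, folds to fs − 42 Hz = 2 Hz.
34 Hz > fs/2 = 22 Hz, folds to fs − 34 Hz = 10 Hz.
38 Hz and 50 Hz both map to 6 Hz.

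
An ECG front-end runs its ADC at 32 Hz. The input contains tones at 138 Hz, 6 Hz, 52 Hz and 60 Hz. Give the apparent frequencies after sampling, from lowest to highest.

4 Hz, 6 Hz, 10 Hz, 12 Hz

fs/2 = 16 Hz.
138 Hz mod fs = 10 Hz.
10 Hz ≤ fs/2 = 16 Hz, appears at 10 Hz.
6 Hz ≤ fs/2 = 16 Hz, passes unchanged.
52 Hz mod fs = 20 Hz.
20 Hz > fs/2 = 16 Hz, folds to fs − 20 Hz = 12 Hz.
60 Hz mod fs = 28 Hz.
28 Hz > fs/2 = 16 Hz, folds to fs − 28 Hz = 4 Hz.
Distinct values: {4 Hz, 6 Hz, 10 Hz, 12 Hz}.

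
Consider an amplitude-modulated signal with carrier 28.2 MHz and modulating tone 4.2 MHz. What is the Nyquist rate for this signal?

AM sidebands sit at fc ± fm = 24 MHz and 32.4 MHz.
Highest-frequency component: 32.4 MHz.
Nyquist rate = 2 × 32.4 MHz = 64.8 MHz.

64.8 MHz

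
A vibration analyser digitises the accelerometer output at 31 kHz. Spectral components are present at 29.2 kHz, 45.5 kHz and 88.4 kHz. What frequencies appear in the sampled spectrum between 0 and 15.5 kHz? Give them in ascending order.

fs/2 = 15.5 kHz.
29.2 kHz > fs/2 = 15.5 kHz, folds to fs − 29.2 kHz = 1.8 kHz.
45.5 kHz mod fs = 14.5 kHz.
14.5 kHz ≤ fs/2 = 15.5 kHz, appears at 14.5 kHz.
88.4 kHz mod fs = 26.4 kHz.
26.4 kHz > fs/2 = 15.5 kHz, folds to fs − 26.4 kHz = 4.6 kHz.
Distinct values: {1.8 kHz, 4.6 kHz, 14.5 kHz}.

1.8 kHz, 4.6 kHz, 14.5 kHz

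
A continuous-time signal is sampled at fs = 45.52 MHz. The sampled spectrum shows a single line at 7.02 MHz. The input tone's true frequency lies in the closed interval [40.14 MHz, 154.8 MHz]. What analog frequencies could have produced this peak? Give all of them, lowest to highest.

52.54 MHz, 84.02 MHz, 98.06 MHz, 129.54 MHz, 143.58 MHz

Frequencies that alias to 7.02 MHz are k·fs ± 7.02 MHz for integer k ≥ 0.
k=0: 7.02 MHz.
k=1: 38.5 MHz, 52.54 MHz.
k=2: 84.02 MHz, 98.06 MHz.
k=3: 129.54 MHz, 143.58 MHz.
k=4: 175.06 MHz, 189.1 MHz.
Within [40.14 MHz, 154.8 MHz]: 52.54 MHz, 84.02 MHz, 98.06 MHz, 129.54 MHz, 143.58 MHz.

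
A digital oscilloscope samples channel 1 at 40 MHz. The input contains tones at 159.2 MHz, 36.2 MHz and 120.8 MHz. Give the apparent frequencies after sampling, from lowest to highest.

fs/2 = 20 MHz.
159.2 MHz mod fs = 39.2 MHz.
39.2 MHz > fs/2 = 20 MHz, folds to fs − 39.2 MHz = 0.8 MHz.
36.2 MHz > fs/2 = 20 MHz, folds to fs − 36.2 MHz = 3.8 MHz.
120.8 MHz mod fs = 0.8 MHz.
0.8 MHz ≤ fs/2 = 20 MHz, appears at 0.8 MHz.
Distinct values: {0.8 MHz, 3.8 MHz}.

0.8 MHz, 3.8 MHz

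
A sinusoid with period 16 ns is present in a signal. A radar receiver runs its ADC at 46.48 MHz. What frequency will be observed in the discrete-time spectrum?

16.02 MHz

T = 16 ns → f = 1/T = 62.5 MHz.
62.5 MHz mod fs = 16.02 MHz.
16.02 MHz ≤ fs/2 = 23.24 MHz, appears at 16.02 MHz.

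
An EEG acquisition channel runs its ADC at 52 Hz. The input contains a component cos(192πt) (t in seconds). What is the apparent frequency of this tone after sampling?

ω = 192π rad/s → f = ω/(2π) = 96 Hz.
96 Hz mod fs = 44 Hz.
44 Hz > fs/2 = 26 Hz, folds to fs − 44 Hz = 8 Hz.

8 Hz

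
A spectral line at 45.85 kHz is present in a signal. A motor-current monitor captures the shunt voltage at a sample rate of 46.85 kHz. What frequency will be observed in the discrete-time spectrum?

45.85 kHz > fs/2 = 23.425 kHz, folds to fs − 45.85 kHz = 1 kHz.

1 kHz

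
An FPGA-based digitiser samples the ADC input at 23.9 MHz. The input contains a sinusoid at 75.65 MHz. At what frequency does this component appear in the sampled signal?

3.95 MHz

75.65 MHz mod fs = 3.95 MHz.
3.95 MHz ≤ fs/2 = 11.95 MHz, appears at 3.95 MHz.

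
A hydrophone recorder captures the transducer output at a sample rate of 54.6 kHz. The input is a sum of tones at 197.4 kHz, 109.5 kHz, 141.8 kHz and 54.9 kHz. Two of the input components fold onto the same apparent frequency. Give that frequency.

fs/2 = 27.3 kHz.
197.4 kHz mod fs = 33.6 kHz.
33.6 kHz > fs/2 = 27.3 kHz, folds to fs − 33.6 kHz = 21 kHz.
109.5 kHz mod fs = 0.3 kHz.
0.3 kHz ≤ fs/2 = 27.3 kHz, appears at 0.3 kHz.
141.8 kHz mod fs = 32.6 kHz.
32.6 kHz > fs/2 = 27.3 kHz, folds to fs − 32.6 kHz = 22 kHz.
54.9 kHz mod fs = 0.3 kHz.
0.3 kHz ≤ fs/2 = 27.3 kHz, appears at 0.3 kHz.
54.9 kHz and 109.5 kHz both map to 0.3 kHz.

0.3 kHz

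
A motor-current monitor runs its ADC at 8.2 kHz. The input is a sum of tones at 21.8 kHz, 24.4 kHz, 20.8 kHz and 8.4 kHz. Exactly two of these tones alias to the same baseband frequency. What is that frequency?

0.2 kHz

fs/2 = 4.1 kHz.
21.8 kHz mod fs = 5.4 kHz.
5.4 kHz > fs/2 = 4.1 kHz, folds to fs − 5.4 kHz = 2.8 kHz.
24.4 kHz mod fs = 8 kHz.
8 kHz > fs/2 = 4.1 kHz, folds to fs − 8 kHz = 0.2 kHz.
20.8 kHz mod fs = 4.4 kHz.
4.4 kHz > fs/2 = 4.1 kHz, folds to fs − 4.4 kHz = 3.8 kHz.
8.4 kHz mod fs = 0.2 kHz.
0.2 kHz ≤ fs/2 = 4.1 kHz, appears at 0.2 kHz.
8.4 kHz and 24.4 kHz both map to 0.2 kHz.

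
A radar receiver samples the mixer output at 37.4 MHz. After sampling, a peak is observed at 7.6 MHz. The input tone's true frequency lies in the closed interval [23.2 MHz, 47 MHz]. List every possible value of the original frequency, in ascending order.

Frequencies that alias to 7.6 MHz are k·fs ± 7.6 MHz for integer k ≥ 0.
k=0: 7.6 MHz.
k=1: 29.8 MHz, 45 MHz.
k=2: 67.2 MHz, 82.4 MHz.
Within [23.2 MHz, 47 MHz]: 29.8 MHz, 45 MHz.

29.8 MHz, 45 MHz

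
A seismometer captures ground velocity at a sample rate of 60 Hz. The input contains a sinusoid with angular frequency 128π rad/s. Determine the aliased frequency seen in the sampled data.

4 Hz

ω = 128π rad/s → f = ω/(2π) = 64 Hz.
64 Hz mod fs = 4 Hz.
4 Hz ≤ fs/2 = 30 Hz, appears at 4 Hz.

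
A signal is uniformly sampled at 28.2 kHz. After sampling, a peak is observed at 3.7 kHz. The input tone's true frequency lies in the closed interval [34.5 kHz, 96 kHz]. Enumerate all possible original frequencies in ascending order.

52.7 kHz, 60.1 kHz, 80.9 kHz, 88.3 kHz

Frequencies that alias to 3.7 kHz are k·fs ± 3.7 kHz for integer k ≥ 0.
k=0: 3.7 kHz.
k=1: 24.5 kHz, 31.9 kHz.
k=2: 52.7 kHz, 60.1 kHz.
k=3: 80.9 kHz, 88.3 kHz.
k=4: 109.1 kHz, 116.5 kHz.
Within [34.5 kHz, 96 kHz]: 52.7 kHz, 60.1 kHz, 80.9 kHz, 88.3 kHz.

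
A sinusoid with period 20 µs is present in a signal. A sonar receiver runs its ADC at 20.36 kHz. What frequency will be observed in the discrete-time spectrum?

T = 20 µs → f = 1/T = 50 kHz.
50 kHz mod fs = 9.28 kHz.
9.28 kHz ≤ fs/2 = 10.18 kHz, appears at 9.28 kHz.

9.28 kHz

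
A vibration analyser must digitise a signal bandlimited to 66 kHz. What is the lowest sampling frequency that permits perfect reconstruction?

Nyquist rate = 2 × 66 kHz = 132 kHz.

132 kHz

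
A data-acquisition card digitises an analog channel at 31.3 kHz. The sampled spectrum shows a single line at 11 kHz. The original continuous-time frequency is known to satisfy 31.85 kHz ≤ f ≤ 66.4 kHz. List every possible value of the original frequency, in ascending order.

Frequencies that alias to 11 kHz are k·fs ± 11 kHz for integer k ≥ 0.
k=0: 11 kHz.
k=1: 20.3 kHz, 42.3 kHz.
k=2: 51.6 kHz, 73.6 kHz.
k=3: 82.9 kHz, 104.9 kHz.
Within [31.85 kHz, 66.4 kHz]: 42.3 kHz, 51.6 kHz.

42.3 kHz, 51.6 kHz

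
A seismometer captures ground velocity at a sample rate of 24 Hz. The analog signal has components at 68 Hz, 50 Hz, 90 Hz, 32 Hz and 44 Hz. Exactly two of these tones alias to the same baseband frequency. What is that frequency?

fs/2 = 12 Hz.
68 Hz mod fs = 20 Hz.
20 Hz > fs/2 = 12 Hz, folds to fs − 20 Hz = 4 Hz.
50 Hz mod fs = 2 Hz.
2 Hz ≤ fs/2 = 12 Hz, appears at 2 Hz.
90 Hz mod fs = 18 Hz.
18 Hz > fs/2 = 12 Hz, folds to fs − 18 Hz = 6 Hz.
32 Hz mod fs = 8 Hz.
8 Hz ≤ fs/2 = 12 Hz, appears at 8 Hz.
44 Hz mod fs = 20 Hz.
20 Hz > fs/2 = 12 Hz, folds to fs − 20 Hz = 4 Hz.
44 Hz and 68 Hz both map to 4 Hz.

4 Hz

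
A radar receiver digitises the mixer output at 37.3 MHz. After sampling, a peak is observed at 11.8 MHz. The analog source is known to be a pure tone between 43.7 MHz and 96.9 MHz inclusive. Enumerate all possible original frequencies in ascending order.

49.1 MHz, 62.8 MHz, 86.4 MHz

Frequencies that alias to 11.8 MHz are k·fs ± 11.8 MHz for integer k ≥ 0.
k=0: 11.8 MHz.
k=1: 25.5 MHz, 49.1 MHz.
k=2: 62.8 MHz, 86.4 MHz.
k=3: 100.1 MHz, 123.7 MHz.
Within [43.7 MHz, 96.9 MHz]: 49.1 MHz, 62.8 MHz, 86.4 MHz.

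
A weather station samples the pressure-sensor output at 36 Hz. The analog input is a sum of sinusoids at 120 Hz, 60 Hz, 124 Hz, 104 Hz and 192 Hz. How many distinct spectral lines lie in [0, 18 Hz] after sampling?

fs/2 = 18 Hz.
120 Hz mod fs = 12 Hz.
12 Hz ≤ fs/2 = 18 Hz, appears at 12 Hz.
60 Hz mod fs = 24 Hz.
24 Hz > fs/2 = 18 Hz, folds to fs − 24 Hz = 12 Hz.
124 Hz mod fs = 16 Hz.
16 Hz ≤ fs/2 = 18 Hz, appears at 16 Hz.
104 Hz mod fs = 32 Hz.
32 Hz > fs/2 = 18 Hz, folds to fs − 32 Hz = 4 Hz.
192 Hz mod fs = 12 Hz.
12 Hz ≤ fs/2 = 18 Hz, appears at 12 Hz.
Distinct values: {4 Hz, 12 Hz, 16 Hz} → 3.

3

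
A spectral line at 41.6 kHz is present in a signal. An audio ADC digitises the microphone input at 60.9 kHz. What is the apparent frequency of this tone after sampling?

19.3 kHz

41.6 kHz > fs/2 = 30.45 kHz, folds to fs − 41.6 kHz = 19.3 kHz.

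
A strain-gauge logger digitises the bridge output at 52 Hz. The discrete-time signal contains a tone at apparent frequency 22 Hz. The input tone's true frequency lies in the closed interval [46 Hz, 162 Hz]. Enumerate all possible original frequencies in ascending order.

Frequencies that alias to 22 Hz are k·fs ± 22 Hz for integer k ≥ 0.
k=0: 22 Hz.
k=1: 30 Hz, 74 Hz.
k=2: 82 Hz, 126 Hz.
k=3: 134 Hz, 178 Hz.
k=4: 186 Hz, 230 Hz.
Within [46 Hz, 162 Hz]: 74 Hz, 82 Hz, 126 Hz, 134 Hz.

74 Hz, 82 Hz, 126 Hz, 134 Hz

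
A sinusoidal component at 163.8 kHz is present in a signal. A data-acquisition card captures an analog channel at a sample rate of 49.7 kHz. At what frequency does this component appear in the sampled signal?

163.8 kHz mod fs = 14.7 kHz.
14.7 kHz ≤ fs/2 = 24.85 kHz, appears at 14.7 kHz.

14.7 kHz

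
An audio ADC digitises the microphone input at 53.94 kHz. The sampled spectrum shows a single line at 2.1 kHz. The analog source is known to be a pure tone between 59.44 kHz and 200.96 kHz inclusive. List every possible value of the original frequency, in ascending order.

Frequencies that alias to 2.1 kHz are k·fs ± 2.1 kHz for integer k ≥ 0.
k=0: 2.1 kHz.
k=1: 51.84 kHz, 56.04 kHz.
k=2: 105.78 kHz, 109.98 kHz.
k=3: 159.72 kHz, 163.92 kHz.
k=4: 213.66 kHz, 217.86 kHz.
Within [59.44 kHz, 200.96 kHz]: 105.78 kHz, 109.98 kHz, 159.72 kHz, 163.92 kHz.

105.78 kHz, 109.98 kHz, 159.72 kHz, 163.92 kHz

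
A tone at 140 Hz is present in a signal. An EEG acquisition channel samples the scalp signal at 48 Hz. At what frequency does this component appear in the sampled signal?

140 Hz mod fs = 44 Hz.
44 Hz > fs/2 = 24 Hz, folds to fs − 44 Hz = 4 Hz.

4 Hz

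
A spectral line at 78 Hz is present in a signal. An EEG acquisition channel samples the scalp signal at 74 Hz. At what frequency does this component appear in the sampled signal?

78 Hz mod fs = 4 Hz.
4 Hz ≤ fs/2 = 37 Hz, appears at 4 Hz.

4 Hz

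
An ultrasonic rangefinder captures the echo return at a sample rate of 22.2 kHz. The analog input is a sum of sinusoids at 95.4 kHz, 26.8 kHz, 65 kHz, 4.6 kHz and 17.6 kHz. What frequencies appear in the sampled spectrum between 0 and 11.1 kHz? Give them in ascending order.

1.6 kHz, 4.6 kHz, 6.6 kHz

fs/2 = 11.1 kHz.
95.4 kHz mod fs = 6.6 kHz.
6.6 kHz ≤ fs/2 = 11.1 kHz, appears at 6.6 kHz.
26.8 kHz mod fs = 4.6 kHz.
4.6 kHz ≤ fs/2 = 11.1 kHz, appears at 4.6 kHz.
65 kHz mod fs = 20.6 kHz.
20.6 kHz > fs/2 = 11.1 kHz, folds to fs − 20.6 kHz = 1.6 kHz.
4.6 kHz ≤ fs/2 = 11.1 kHz, passes unchanged.
17.6 kHz > fs/2 = 11.1 kHz, folds to fs − 17.6 kHz = 4.6 kHz.
Distinct values: {1.6 kHz, 4.6 kHz, 6.6 kHz}.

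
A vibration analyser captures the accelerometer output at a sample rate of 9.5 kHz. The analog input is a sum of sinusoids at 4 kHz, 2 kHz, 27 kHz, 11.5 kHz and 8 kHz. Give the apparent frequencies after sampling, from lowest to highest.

1.5 kHz, 2 kHz, 4 kHz

fs/2 = 4.75 kHz.
4 kHz ≤ fs/2 = 4.75 kHz, passes unchanged.
2 kHz ≤ fs/2 = 4.75 kHz, passes unchanged.
27 kHz mod fs = 8 kHz.
8 kHz > fs/2 = 4.75 kHz, folds to fs − 8 kHz = 1.5 kHz.
11.5 kHz mod fs = 2 kHz.
2 kHz ≤ fs/2 = 4.75 kHz, appears at 2 kHz.
8 kHz > fs/2 = 4.75 kHz, folds to fs − 8 kHz = 1.5 kHz.
Distinct values: {1.5 kHz, 2 kHz, 4 kHz}.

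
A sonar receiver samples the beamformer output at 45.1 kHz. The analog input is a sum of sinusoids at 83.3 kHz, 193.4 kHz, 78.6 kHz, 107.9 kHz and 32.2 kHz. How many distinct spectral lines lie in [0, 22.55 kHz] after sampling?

5

fs/2 = 22.55 kHz.
83.3 kHz mod fs = 38.2 kHz.
38.2 kHz > fs/2 = 22.55 kHz, folds to fs − 38.2 kHz = 6.9 kHz.
193.4 kHz mod fs = 13 kHz.
13 kHz ≤ fs/2 = 22.55 kHz, appears at 13 kHz.
78.6 kHz mod fs = 33.5 kHz.
33.5 kHz > fs/2 = 22.55 kHz, folds to fs − 33.5 kHz = 11.6 kHz.
107.9 kHz mod fs = 17.7 kHz.
17.7 kHz ≤ fs/2 = 22.55 kHz, appears at 17.7 kHz.
32.2 kHz > fs/2 = 22.55 kHz, folds to fs − 32.2 kHz = 12.9 kHz.
Distinct values: {6.9 kHz, 11.6 kHz, 12.9 kHz, 13 kHz, 17.7 kHz} → 5.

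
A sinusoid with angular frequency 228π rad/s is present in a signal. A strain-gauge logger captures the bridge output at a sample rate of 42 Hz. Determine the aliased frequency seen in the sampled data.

12 Hz

ω = 228π rad/s → f = ω/(2π) = 114 Hz.
114 Hz mod fs = 30 Hz.
30 Hz > fs/2 = 21 Hz, folds to fs − 30 Hz = 12 Hz.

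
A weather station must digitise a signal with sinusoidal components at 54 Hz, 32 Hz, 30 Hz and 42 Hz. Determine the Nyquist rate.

Highest-frequency component: 54 Hz.
Nyquist rate = 2 × 54 Hz = 108 Hz.

108 Hz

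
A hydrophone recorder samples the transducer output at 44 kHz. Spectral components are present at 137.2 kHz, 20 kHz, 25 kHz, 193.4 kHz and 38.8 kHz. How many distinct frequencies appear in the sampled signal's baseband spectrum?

fs/2 = 22 kHz.
137.2 kHz mod fs = 5.2 kHz.
5.2 kHz ≤ fs/2 = 22 kHz, appears at 5.2 kHz.
20 kHz ≤ fs/2 = 22 kHz, passes unchanged.
25 kHz > fs/2 = 22 kHz, folds to fs − 25 kHz = 19 kHz.
193.4 kHz mod fs = 17.4 kHz.
17.4 kHz ≤ fs/2 = 22 kHz, appears at 17.4 kHz.
38.8 kHz > fs/2 = 22 kHz, folds to fs − 38.8 kHz = 5.2 kHz.
Distinct values: {5.2 kHz, 17.4 kHz, 19 kHz, 20 kHz} → 4.

4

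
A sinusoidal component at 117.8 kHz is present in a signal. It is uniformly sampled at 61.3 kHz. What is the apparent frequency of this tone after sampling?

4.8 kHz

117.8 kHz mod fs = 56.5 kHz.
56.5 kHz > fs/2 = 30.65 kHz, folds to fs − 56.5 kHz = 4.8 kHz.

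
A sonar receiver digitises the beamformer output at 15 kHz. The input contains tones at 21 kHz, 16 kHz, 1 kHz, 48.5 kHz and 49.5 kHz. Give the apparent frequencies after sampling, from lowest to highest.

fs/2 = 7.5 kHz.
21 kHz mod fs = 6 kHz.
6 kHz ≤ fs/2 = 7.5 kHz, appears at 6 kHz.
16 kHz mod fs = 1 kHz.
1 kHz ≤ fs/2 = 7.5 kHz, appears at 1 kHz.
1 kHz ≤ fs/2 = 7.5 kHz, passes unchanged.
48.5 kHz mod fs = 3.5 kHz.
3.5 kHz ≤ fs/2 = 7.5 kHz, appears at 3.5 kHz.
49.5 kHz mod fs = 4.5 kHz.
4.5 kHz ≤ fs/2 = 7.5 kHz, appears at 4.5 kHz.
Distinct values: {1 kHz, 3.5 kHz, 4.5 kHz, 6 kHz}.

1 kHz, 3.5 kHz, 4.5 kHz, 6 kHz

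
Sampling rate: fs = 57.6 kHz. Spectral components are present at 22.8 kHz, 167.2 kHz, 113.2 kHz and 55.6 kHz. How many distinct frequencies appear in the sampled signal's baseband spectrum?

fs/2 = 28.8 kHz.
22.8 kHz ≤ fs/2 = 28.8 kHz, passes unchanged.
167.2 kHz mod fs = 52 kHz.
52 kHz > fs/2 = 28.8 kHz, folds to fs − 52 kHz = 5.6 kHz.
113.2 kHz mod fs = 55.6 kHz.
55.6 kHz > fs/2 = 28.8 kHz, folds to fs − 55.6 kHz = 2 kHz.
55.6 kHz > fs/2 = 28.8 kHz, folds to fs − 55.6 kHz = 2 kHz.
Distinct values: {2 kHz, 5.6 kHz, 22.8 kHz} → 3.

3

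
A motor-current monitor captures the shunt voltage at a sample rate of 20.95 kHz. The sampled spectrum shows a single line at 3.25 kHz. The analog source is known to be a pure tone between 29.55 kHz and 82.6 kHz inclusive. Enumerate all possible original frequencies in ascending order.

38.65 kHz, 45.15 kHz, 59.6 kHz, 66.1 kHz, 80.55 kHz

Frequencies that alias to 3.25 kHz are k·fs ± 3.25 kHz for integer k ≥ 0.
k=0: 3.25 kHz.
k=1: 17.7 kHz, 24.2 kHz.
k=2: 38.65 kHz, 45.15 kHz.
k=3: 59.6 kHz, 66.1 kHz.
k=4: 80.55 kHz, 87.05 kHz.
k=5: 101.5 kHz, 108 kHz.
Within [29.55 kHz, 82.6 kHz]: 38.65 kHz, 45.15 kHz, 59.6 kHz, 66.1 kHz, 80.55 kHz.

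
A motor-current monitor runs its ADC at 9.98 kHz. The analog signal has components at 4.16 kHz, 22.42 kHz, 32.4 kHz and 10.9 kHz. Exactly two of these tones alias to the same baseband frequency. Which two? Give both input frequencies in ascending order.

22.42 kHz, 32.4 kHz

fs/2 = 4.99 kHz.
4.16 kHz ≤ fs/2 = 4.99 kHz, passes unchanged.
22.42 kHz mod fs = 2.46 kHz.
2.46 kHz ≤ fs/2 = 4.99 kHz, appears at 2.46 kHz.
32.4 kHz mod fs = 2.46 kHz.
2.46 kHz ≤ fs/2 = 4.99 kHz, appears at 2.46 kHz.
10.9 kHz mod fs = 0.92 kHz.
0.92 kHz ≤ fs/2 = 4.99 kHz, appears at 0.92 kHz.
22.42 kHz and 32.4 kHz both map to 2.46 kHz.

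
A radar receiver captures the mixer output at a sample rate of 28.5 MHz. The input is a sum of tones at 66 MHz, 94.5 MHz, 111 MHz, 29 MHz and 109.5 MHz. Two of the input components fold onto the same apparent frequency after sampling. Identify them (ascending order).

66 MHz, 94.5 MHz

fs/2 = 14.25 MHz.
66 MHz mod fs = 9 MHz.
9 MHz ≤ fs/2 = 14.25 MHz, appears at 9 MHz.
94.5 MHz mod fs = 9 MHz.
9 MHz ≤ fs/2 = 14.25 MHz, appears at 9 MHz.
111 MHz mod fs = 25.5 MHz.
25.5 MHz > fs/2 = 14.25 MHz, folds to fs − 25.5 MHz = 3 MHz.
29 MHz mod fs = 0.5 MHz.
0.5 MHz ≤ fs/2 = 14.25 MHz, appears at 0.5 MHz.
109.5 MHz mod fs = 24 MHz.
24 MHz > fs/2 = 14.25 MHz, folds to fs − 24 MHz = 4.5 MHz.
66 MHz and 94.5 MHz both map to 9 MHz.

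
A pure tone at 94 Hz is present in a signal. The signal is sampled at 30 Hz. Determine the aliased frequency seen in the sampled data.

94 Hz mod fs = 4 Hz.
4 Hz ≤ fs/2 = 15 Hz, appears at 4 Hz.

4 Hz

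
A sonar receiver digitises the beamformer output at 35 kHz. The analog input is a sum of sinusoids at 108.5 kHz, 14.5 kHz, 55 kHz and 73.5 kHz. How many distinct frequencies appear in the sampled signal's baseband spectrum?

3

fs/2 = 17.5 kHz.
108.5 kHz mod fs = 3.5 kHz.
3.5 kHz ≤ fs/2 = 17.5 kHz, appears at 3.5 kHz.
14.5 kHz ≤ fs/2 = 17.5 kHz, passes unchanged.
55 kHz mod fs = 20 kHz.
20 kHz > fs/2 = 17.5 kHz, folds to fs − 20 kHz = 15 kHz.
73.5 kHz mod fs = 3.5 kHz.
3.5 kHz ≤ fs/2 = 17.5 kHz, appears at 3.5 kHz.
Distinct values: {3.5 kHz, 14.5 kHz, 15 kHz} → 3.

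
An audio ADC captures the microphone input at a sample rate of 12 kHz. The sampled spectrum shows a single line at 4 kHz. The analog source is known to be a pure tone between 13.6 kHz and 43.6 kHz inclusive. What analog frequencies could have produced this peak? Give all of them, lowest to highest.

16 kHz, 20 kHz, 28 kHz, 32 kHz, 40 kHz

Frequencies that alias to 4 kHz are k·fs ± 4 kHz for integer k ≥ 0.
k=0: 4 kHz.
k=1: 8 kHz, 16 kHz.
k=2: 20 kHz, 28 kHz.
k=3: 32 kHz, 40 kHz.
k=4: 44 kHz, 52 kHz.
Within [13.6 kHz, 43.6 kHz]: 16 kHz, 20 kHz, 28 kHz, 32 kHz, 40 kHz.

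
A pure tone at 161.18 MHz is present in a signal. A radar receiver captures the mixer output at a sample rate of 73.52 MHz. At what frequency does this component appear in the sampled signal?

14.14 MHz

161.18 MHz mod fs = 14.14 MHz.
14.14 MHz ≤ fs/2 = 36.76 MHz, appears at 14.14 MHz.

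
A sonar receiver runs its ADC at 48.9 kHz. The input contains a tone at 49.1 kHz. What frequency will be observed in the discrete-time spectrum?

0.2 kHz

49.1 kHz mod fs = 0.2 kHz.
0.2 kHz ≤ fs/2 = 24.45 kHz, appears at 0.2 kHz.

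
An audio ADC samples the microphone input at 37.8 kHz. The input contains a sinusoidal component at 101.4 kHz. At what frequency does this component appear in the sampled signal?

12 kHz

101.4 kHz mod fs = 25.8 kHz.
25.8 kHz > fs/2 = 18.9 kHz, folds to fs − 25.8 kHz = 12 kHz.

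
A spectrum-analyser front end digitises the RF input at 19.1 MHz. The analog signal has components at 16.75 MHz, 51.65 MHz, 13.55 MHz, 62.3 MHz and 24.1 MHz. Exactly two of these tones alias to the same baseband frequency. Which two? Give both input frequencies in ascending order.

fs/2 = 9.55 MHz.
16.75 MHz > fs/2 = 9.55 MHz, folds to fs − 16.75 MHz = 2.35 MHz.
51.65 MHz mod fs = 13.45 MHz.
13.45 MHz > fs/2 = 9.55 MHz, folds to fs − 13.45 MHz = 5.65 MHz.
13.55 MHz > fs/2 = 9.55 MHz, folds to fs − 13.55 MHz = 5.55 MHz.
62.3 MHz mod fs = 5 MHz.
5 MHz ≤ fs/2 = 9.55 MHz, appears at 5 MHz.
24.1 MHz mod fs = 5 MHz.
5 MHz ≤ fs/2 = 9.55 MHz, appears at 5 MHz.
24.1 MHz and 62.3 MHz both map to 5 MHz.

24.1 MHz, 62.3 MHz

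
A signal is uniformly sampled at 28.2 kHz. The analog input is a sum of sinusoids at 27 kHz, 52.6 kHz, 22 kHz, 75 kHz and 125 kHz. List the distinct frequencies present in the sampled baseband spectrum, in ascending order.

1.2 kHz, 3.8 kHz, 6.2 kHz, 9.6 kHz, 12.2 kHz

fs/2 = 14.1 kHz.
27 kHz > fs/2 = 14.1 kHz, folds to fs − 27 kHz = 1.2 kHz.
52.6 kHz mod fs = 24.4 kHz.
24.4 kHz > fs/2 = 14.1 kHz, folds to fs − 24.4 kHz = 3.8 kHz.
22 kHz > fs/2 = 14.1 kHz, folds to fs − 22 kHz = 6.2 kHz.
75 kHz mod fs = 18.6 kHz.
18.6 kHz > fs/2 = 14.1 kHz, folds to fs − 18.6 kHz = 9.6 kHz.
125 kHz mod fs = 12.2 kHz.
12.2 kHz ≤ fs/2 = 14.1 kHz, appears at 12.2 kHz.
Distinct values: {1.2 kHz, 3.8 kHz, 6.2 kHz, 9.6 kHz, 12.2 kHz}.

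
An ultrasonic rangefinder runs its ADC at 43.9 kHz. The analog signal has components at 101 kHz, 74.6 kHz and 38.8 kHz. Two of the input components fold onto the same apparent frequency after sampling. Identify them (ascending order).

fs/2 = 21.95 kHz.
101 kHz mod fs = 13.2 kHz.
13.2 kHz ≤ fs/2 = 21.95 kHz, appears at 13.2 kHz.
74.6 kHz mod fs = 30.7 kHz.
30.7 kHz > fs/2 = 21.95 kHz, folds to fs − 30.7 kHz = 13.2 kHz.
38.8 kHz > fs/2 = 21.95 kHz, folds to fs − 38.8 kHz = 5.1 kHz.
74.6 kHz and 101 kHz both map to 13.2 kHz.

74.6 kHz, 101 kHz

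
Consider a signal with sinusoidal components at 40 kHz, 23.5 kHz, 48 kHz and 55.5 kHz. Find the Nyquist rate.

Highest-frequency component: 55.5 kHz.
Nyquist rate = 2 × 55.5 kHz = 111 kHz.

111 kHz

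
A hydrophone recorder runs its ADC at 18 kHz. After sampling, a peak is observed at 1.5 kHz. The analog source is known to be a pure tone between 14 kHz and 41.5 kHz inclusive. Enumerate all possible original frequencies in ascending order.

16.5 kHz, 19.5 kHz, 34.5 kHz, 37.5 kHz

Frequencies that alias to 1.5 kHz are k·fs ± 1.5 kHz for integer k ≥ 0.
k=0: 1.5 kHz.
k=1: 16.5 kHz, 19.5 kHz.
k=2: 34.5 kHz, 37.5 kHz.
k=3: 52.5 kHz, 55.5 kHz.
Within [14 kHz, 41.5 kHz]: 16.5 kHz, 19.5 kHz, 34.5 kHz, 37.5 kHz.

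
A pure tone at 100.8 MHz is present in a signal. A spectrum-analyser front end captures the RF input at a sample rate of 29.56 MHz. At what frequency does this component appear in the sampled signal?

100.8 MHz mod fs = 12.12 MHz.
12.12 MHz ≤ fs/2 = 14.78 MHz, appears at 12.12 MHz.

12.12 MHz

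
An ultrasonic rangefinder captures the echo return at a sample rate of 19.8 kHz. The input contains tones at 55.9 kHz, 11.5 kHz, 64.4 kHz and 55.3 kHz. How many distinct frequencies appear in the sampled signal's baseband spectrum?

fs/2 = 9.9 kHz.
55.9 kHz mod fs = 16.3 kHz.
16.3 kHz > fs/2 = 9.9 kHz, folds to fs − 16.3 kHz = 3.5 kHz.
11.5 kHz > fs/2 = 9.9 kHz, folds to fs − 11.5 kHz = 8.3 kHz.
64.4 kHz mod fs = 5 kHz.
5 kHz ≤ fs/2 = 9.9 kHz, appears at 5 kHz.
55.3 kHz mod fs = 15.7 kHz.
15.7 kHz > fs/2 = 9.9 kHz, folds to fs − 15.7 kHz = 4.1 kHz.
Distinct values: {3.5 kHz, 4.1 kHz, 5 kHz, 8.3 kHz} → 4.

4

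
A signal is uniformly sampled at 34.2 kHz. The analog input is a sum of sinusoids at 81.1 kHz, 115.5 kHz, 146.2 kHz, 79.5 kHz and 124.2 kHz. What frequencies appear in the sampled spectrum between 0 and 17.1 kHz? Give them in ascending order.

fs/2 = 17.1 kHz.
81.1 kHz mod fs = 12.7 kHz.
12.7 kHz ≤ fs/2 = 17.1 kHz, appears at 12.7 kHz.
115.5 kHz mod fs = 12.9 kHz.
12.9 kHz ≤ fs/2 = 17.1 kHz, appears at 12.9 kHz.
146.2 kHz mod fs = 9.4 kHz.
9.4 kHz ≤ fs/2 = 17.1 kHz, appears at 9.4 kHz.
79.5 kHz mod fs = 11.1 kHz.
11.1 kHz ≤ fs/2 = 17.1 kHz, appears at 11.1 kHz.
124.2 kHz mod fs = 21.6 kHz.
21.6 kHz > fs/2 = 17.1 kHz, folds to fs − 21.6 kHz = 12.6 kHz.
Distinct values: {9.4 kHz, 11.1 kHz, 12.6 kHz, 12.7 kHz, 12.9 kHz}.

9.4 kHz, 11.1 kHz, 12.6 kHz, 12.7 kHz, 12.9 kHz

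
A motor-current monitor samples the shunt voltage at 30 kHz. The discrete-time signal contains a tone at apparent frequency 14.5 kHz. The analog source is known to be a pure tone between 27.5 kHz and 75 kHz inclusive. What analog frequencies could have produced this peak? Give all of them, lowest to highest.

44.5 kHz, 45.5 kHz, 74.5 kHz

Frequencies that alias to 14.5 kHz are k·fs ± 14.5 kHz for integer k ≥ 0.
k=0: 14.5 kHz.
k=1: 15.5 kHz, 44.5 kHz.
k=2: 45.5 kHz, 74.5 kHz.
k=3: 75.5 kHz, 104.5 kHz.
Within [27.5 kHz, 75 kHz]: 44.5 kHz, 45.5 kHz, 74.5 kHz.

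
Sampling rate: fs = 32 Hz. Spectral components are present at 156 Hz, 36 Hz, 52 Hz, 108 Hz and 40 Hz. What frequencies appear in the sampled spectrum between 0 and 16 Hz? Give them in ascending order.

4 Hz, 8 Hz, 12 Hz

fs/2 = 16 Hz.
156 Hz mod fs = 28 Hz.
28 Hz > fs/2 = 16 Hz, folds to fs − 28 Hz = 4 Hz.
36 Hz mod fs = 4 Hz.
4 Hz ≤ fs/2 = 16 Hz, appears at 4 Hz.
52 Hz mod fs = 20 Hz.
20 Hz > fs/2 = 16 Hz, folds to fs − 20 Hz = 12 Hz.
108 Hz mod fs = 12 Hz.
12 Hz ≤ fs/2 = 16 Hz, appears at 12 Hz.
40 Hz mod fs = 8 Hz.
8 Hz ≤ fs/2 = 16 Hz, appears at 8 Hz.
Distinct values: {4 Hz, 8 Hz, 12 Hz}.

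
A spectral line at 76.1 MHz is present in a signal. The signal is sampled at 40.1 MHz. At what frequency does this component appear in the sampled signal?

4.1 MHz

76.1 MHz mod fs = 36 MHz.
36 MHz > fs/2 = 20.05 MHz, folds to fs − 36 MHz = 4.1 MHz.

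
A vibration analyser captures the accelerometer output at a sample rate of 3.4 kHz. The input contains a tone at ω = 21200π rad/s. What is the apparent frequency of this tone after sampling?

ω = 21200π rad/s → f = ω/(2π) = 10600 Hz = 10.6 kHz.
10.6 kHz mod fs = 0.4 kHz.
0.4 kHz ≤ fs/2 = 1.7 kHz, appears at 0.4 kHz.

0.4 kHz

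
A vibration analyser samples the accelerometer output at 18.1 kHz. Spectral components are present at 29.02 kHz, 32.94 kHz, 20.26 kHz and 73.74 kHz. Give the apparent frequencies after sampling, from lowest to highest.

fs/2 = 9.05 kHz.
29.02 kHz mod fs = 10.92 kHz.
10.92 kHz > fs/2 = 9.05 kHz, folds to fs − 10.92 kHz = 7.18 kHz.
32.94 kHz mod fs = 14.84 kHz.
14.84 kHz > fs/2 = 9.05 kHz, folds to fs − 14.84 kHz = 3.26 kHz.
20.26 kHz mod fs = 2.16 kHz.
2.16 kHz ≤ fs/2 = 9.05 kHz, appears at 2.16 kHz.
73.74 kHz mod fs = 1.34 kHz.
1.34 kHz ≤ fs/2 = 9.05 kHz, appears at 1.34 kHz.
Distinct values: {1.34 kHz, 2.16 kHz, 3.26 kHz, 7.18 kHz}.

1.34 kHz, 2.16 kHz, 3.26 kHz, 7.18 kHz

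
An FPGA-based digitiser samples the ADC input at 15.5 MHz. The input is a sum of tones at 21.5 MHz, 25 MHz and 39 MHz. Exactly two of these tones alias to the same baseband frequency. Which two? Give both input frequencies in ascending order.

21.5 MHz, 25 MHz

fs/2 = 7.75 MHz.
21.5 MHz mod fs = 6 MHz.
6 MHz ≤ fs/2 = 7.75 MHz, appears at 6 MHz.
25 MHz mod fs = 9.5 MHz.
9.5 MHz > fs/2 = 7.75 MHz, folds to fs − 9.5 MHz = 6 MHz.
39 MHz mod fs = 8 MHz.
8 MHz > fs/2 = 7.75 MHz, folds to fs − 8 MHz = 7.5 MHz.
21.5 MHz and 25 MHz both map to 6 MHz.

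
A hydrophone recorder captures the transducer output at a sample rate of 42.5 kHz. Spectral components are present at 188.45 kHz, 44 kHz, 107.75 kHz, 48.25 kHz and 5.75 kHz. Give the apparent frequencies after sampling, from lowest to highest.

fs/2 = 21.25 kHz.
188.45 kHz mod fs = 18.45 kHz.
18.45 kHz ≤ fs/2 = 21.25 kHz, appears at 18.45 kHz.
44 kHz mod fs = 1.5 kHz.
1.5 kHz ≤ fs/2 = 21.25 kHz, appears at 1.5 kHz.
107.75 kHz mod fs = 22.75 kHz.
22.75 kHz > fs/2 = 21.25 kHz, folds to fs − 22.75 kHz = 19.75 kHz.
48.25 kHz mod fs = 5.75 kHz.
5.75 kHz ≤ fs/2 = 21.25 kHz, appears at 5.75 kHz.
5.75 kHz ≤ fs/2 = 21.25 kHz, passes unchanged.
Distinct values: {1.5 kHz, 5.75 kHz, 18.45 kHz, 19.75 kHz}.

1.5 kHz, 5.75 kHz, 18.45 kHz, 19.75 kHz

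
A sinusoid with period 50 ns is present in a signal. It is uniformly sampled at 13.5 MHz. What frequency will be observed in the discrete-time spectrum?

T = 50 ns → f = 1/T = 20 MHz.
20 MHz mod fs = 6.5 MHz.
6.5 MHz ≤ fs/2 = 6.75 MHz, appears at 6.5 MHz.

6.5 MHz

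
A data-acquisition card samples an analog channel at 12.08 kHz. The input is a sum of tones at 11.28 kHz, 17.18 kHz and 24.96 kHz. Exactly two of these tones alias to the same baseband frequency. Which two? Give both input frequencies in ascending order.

11.28 kHz, 24.96 kHz

fs/2 = 6.04 kHz.
11.28 kHz > fs/2 = 6.04 kHz, folds to fs − 11.28 kHz = 0.8 kHz.
17.18 kHz mod fs = 5.1 kHz.
5.1 kHz ≤ fs/2 = 6.04 kHz, appears at 5.1 kHz.
24.96 kHz mod fs = 0.8 kHz.
0.8 kHz ≤ fs/2 = 6.04 kHz, appears at 0.8 kHz.
11.28 kHz and 24.96 kHz both map to 0.8 kHz.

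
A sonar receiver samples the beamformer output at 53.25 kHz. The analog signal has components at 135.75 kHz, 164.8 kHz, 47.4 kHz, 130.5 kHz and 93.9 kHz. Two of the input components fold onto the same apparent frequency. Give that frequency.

fs/2 = 26.625 kHz.
135.75 kHz mod fs = 29.25 kHz.
29.25 kHz > fs/2 = 26.625 kHz, folds to fs − 29.25 kHz = 24 kHz.
164.8 kHz mod fs = 5.05 kHz.
5.05 kHz ≤ fs/2 = 26.625 kHz, appears at 5.05 kHz.
47.4 kHz > fs/2 = 26.625 kHz, folds to fs − 47.4 kHz = 5.85 kHz.
130.5 kHz mod fs = 24 kHz.
24 kHz ≤ fs/2 = 26.625 kHz, appears at 24 kHz.
93.9 kHz mod fs = 40.65 kHz.
40.65 kHz > fs/2 = 26.625 kHz, folds to fs − 40.65 kHz = 12.6 kHz.
130.5 kHz and 135.75 kHz both map to 24 kHz.

24 kHz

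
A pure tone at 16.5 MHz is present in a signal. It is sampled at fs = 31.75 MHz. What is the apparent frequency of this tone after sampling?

16.5 MHz > fs/2 = 15.875 MHz, folds to fs − 16.5 MHz = 15.25 MHz.

15.25 MHz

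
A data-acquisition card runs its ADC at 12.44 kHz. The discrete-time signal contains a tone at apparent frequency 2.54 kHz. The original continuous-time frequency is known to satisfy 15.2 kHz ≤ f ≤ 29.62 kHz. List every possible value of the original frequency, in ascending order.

22.34 kHz, 27.42 kHz

Frequencies that alias to 2.54 kHz are k·fs ± 2.54 kHz for integer k ≥ 0.
k=0: 2.54 kHz.
k=1: 9.9 kHz, 14.98 kHz.
k=2: 22.34 kHz, 27.42 kHz.
k=3: 34.78 kHz, 39.86 kHz.
Within [15.2 kHz, 29.62 kHz]: 22.34 kHz, 27.42 kHz.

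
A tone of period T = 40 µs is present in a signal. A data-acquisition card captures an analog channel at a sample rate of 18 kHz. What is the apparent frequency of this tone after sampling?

T = 40 µs → f = 1/T = 25 kHz.
25 kHz mod fs = 7 kHz.
7 kHz ≤ fs/2 = 9 kHz, appears at 7 kHz.

7 kHz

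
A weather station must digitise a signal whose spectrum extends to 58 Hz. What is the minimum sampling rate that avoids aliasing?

Nyquist rate = 2 × 58 Hz = 116 Hz.

116 Hz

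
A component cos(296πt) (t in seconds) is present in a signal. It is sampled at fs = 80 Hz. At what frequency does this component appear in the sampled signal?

12 Hz

ω = 296π rad/s → f = ω/(2π) = 148 Hz.
148 Hz mod fs = 68 Hz.
68 Hz > fs/2 = 40 Hz, folds to fs − 68 Hz = 12 Hz.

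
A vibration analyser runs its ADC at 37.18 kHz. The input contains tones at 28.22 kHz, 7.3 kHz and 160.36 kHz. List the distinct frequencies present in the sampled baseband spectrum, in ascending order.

7.3 kHz, 8.96 kHz, 11.64 kHz

fs/2 = 18.59 kHz.
28.22 kHz > fs/2 = 18.59 kHz, folds to fs − 28.22 kHz = 8.96 kHz.
7.3 kHz ≤ fs/2 = 18.59 kHz, passes unchanged.
160.36 kHz mod fs = 11.64 kHz.
11.64 kHz ≤ fs/2 = 18.59 kHz, appears at 11.64 kHz.
Distinct values: {7.3 kHz, 8.96 kHz, 11.64 kHz}.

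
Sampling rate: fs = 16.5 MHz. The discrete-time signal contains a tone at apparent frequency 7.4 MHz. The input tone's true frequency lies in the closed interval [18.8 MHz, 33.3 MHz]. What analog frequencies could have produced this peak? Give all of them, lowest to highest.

Frequencies that alias to 7.4 MHz are k·fs ± 7.4 MHz for integer k ≥ 0.
k=0: 7.4 MHz.
k=1: 9.1 MHz, 23.9 MHz.
k=2: 25.6 MHz, 40.4 MHz.
k=3: 42.1 MHz, 56.9 MHz.
Within [18.8 MHz, 33.3 MHz]: 23.9 MHz, 25.6 MHz.

23.9 MHz, 25.6 MHz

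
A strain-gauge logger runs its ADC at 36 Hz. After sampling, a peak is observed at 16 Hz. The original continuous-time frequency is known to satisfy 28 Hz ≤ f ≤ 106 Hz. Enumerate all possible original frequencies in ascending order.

Frequencies that alias to 16 Hz are k·fs ± 16 Hz for integer k ≥ 0.
k=0: 16 Hz.
k=1: 20 Hz, 52 Hz.
k=2: 56 Hz, 88 Hz.
k=3: 92 Hz, 124 Hz.
k=4: 128 Hz, 160 Hz.
Within [28 Hz, 106 Hz]: 52 Hz, 56 Hz, 88 Hz, 92 Hz.

52 Hz, 56 Hz, 88 Hz, 92 Hz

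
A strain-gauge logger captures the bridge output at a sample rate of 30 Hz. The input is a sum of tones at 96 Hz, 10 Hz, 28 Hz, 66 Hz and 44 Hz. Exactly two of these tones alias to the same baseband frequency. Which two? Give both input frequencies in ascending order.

fs/2 = 15 Hz.
96 Hz mod fs = 6 Hz.
6 Hz ≤ fs/2 = 15 Hz, appears at 6 Hz.
10 Hz ≤ fs/2 = 15 Hz, passes unchanged.
28 Hz > fs/2 = 15 Hz, folds to fs − 28 Hz = 2 Hz.
66 Hz mod fs = 6 Hz.
6 Hz ≤ fs/2 = 15 Hz, appears at 6 Hz.
44 Hz mod fs = 14 Hz.
14 Hz ≤ fs/2 = 15 Hz, appears at 14 Hz.
66 Hz and 96 Hz both map to 6 Hz.

66 Hz, 96 Hz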